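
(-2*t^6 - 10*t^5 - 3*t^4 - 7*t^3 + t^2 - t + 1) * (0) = 0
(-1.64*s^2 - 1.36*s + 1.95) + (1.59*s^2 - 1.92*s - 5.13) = -0.0499999999999998*s^2 - 3.28*s - 3.18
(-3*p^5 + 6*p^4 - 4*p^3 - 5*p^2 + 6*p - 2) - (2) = -3*p^5 + 6*p^4 - 4*p^3 - 5*p^2 + 6*p - 4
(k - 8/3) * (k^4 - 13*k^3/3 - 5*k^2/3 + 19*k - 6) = k^5 - 7*k^4 + 89*k^3/9 + 211*k^2/9 - 170*k/3 + 16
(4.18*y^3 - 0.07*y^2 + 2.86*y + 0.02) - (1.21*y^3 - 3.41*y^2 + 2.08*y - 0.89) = 2.97*y^3 + 3.34*y^2 + 0.78*y + 0.91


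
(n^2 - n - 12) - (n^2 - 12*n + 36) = 11*n - 48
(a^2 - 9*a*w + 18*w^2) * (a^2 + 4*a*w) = a^4 - 5*a^3*w - 18*a^2*w^2 + 72*a*w^3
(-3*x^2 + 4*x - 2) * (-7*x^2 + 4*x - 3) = 21*x^4 - 40*x^3 + 39*x^2 - 20*x + 6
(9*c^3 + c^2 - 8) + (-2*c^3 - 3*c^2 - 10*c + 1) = 7*c^3 - 2*c^2 - 10*c - 7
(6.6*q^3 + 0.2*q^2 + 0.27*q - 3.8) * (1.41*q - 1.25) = 9.306*q^4 - 7.968*q^3 + 0.1307*q^2 - 5.6955*q + 4.75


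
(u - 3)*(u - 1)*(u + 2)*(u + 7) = u^4 + 5*u^3 - 19*u^2 - 29*u + 42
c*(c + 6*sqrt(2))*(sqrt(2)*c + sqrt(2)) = sqrt(2)*c^3 + sqrt(2)*c^2 + 12*c^2 + 12*c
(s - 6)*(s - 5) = s^2 - 11*s + 30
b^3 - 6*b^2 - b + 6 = (b - 6)*(b - 1)*(b + 1)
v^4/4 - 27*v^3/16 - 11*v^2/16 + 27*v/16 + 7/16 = (v/4 + 1/4)*(v - 7)*(v - 1)*(v + 1/4)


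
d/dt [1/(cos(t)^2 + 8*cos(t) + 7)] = 2*(cos(t) + 4)*sin(t)/(cos(t)^2 + 8*cos(t) + 7)^2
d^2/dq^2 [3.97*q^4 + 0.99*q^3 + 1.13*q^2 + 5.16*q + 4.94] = 47.64*q^2 + 5.94*q + 2.26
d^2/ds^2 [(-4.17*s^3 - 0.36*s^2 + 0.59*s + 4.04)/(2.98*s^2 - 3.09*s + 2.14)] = (-5.6843418860808e-14*s^5 + 5.6843418860808e-14*s^4 - 22.5963379999999*s^3 + 394.4829*s^2 - 360.363648*s + 30.126428)/(26.463592*s^6 - 82.321308*s^5 + 142.372182*s^4 - 147.736917*s^3 + 102.240426*s^2 - 42.452892*s + 9.800344)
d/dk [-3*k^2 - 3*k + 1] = -6*k - 3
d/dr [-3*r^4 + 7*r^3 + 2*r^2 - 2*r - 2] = -12*r^3 + 21*r^2 + 4*r - 2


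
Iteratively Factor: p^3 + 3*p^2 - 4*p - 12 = (p - 2)*(p^2 + 5*p + 6) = (p - 2)*(p + 3)*(p + 2)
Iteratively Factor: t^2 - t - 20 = (t - 5)*(t + 4)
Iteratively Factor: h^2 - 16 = (h - 4)*(h + 4)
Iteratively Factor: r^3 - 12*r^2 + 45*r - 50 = (r - 5)*(r^2 - 7*r + 10) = (r - 5)^2*(r - 2)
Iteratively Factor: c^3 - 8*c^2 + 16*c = (c - 4)*(c^2 - 4*c) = (c - 4)^2*(c)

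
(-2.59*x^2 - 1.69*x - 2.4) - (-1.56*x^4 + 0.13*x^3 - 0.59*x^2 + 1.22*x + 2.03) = 1.56*x^4 - 0.13*x^3 - 2.0*x^2 - 2.91*x - 4.43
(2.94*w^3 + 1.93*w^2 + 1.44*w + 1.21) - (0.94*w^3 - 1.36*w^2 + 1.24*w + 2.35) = 2.0*w^3 + 3.29*w^2 + 0.2*w - 1.14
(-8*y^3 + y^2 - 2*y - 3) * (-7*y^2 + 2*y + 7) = 56*y^5 - 23*y^4 - 40*y^3 + 24*y^2 - 20*y - 21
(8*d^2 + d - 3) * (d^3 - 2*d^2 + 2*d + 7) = 8*d^5 - 15*d^4 + 11*d^3 + 64*d^2 + d - 21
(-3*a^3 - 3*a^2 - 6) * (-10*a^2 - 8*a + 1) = 30*a^5 + 54*a^4 + 21*a^3 + 57*a^2 + 48*a - 6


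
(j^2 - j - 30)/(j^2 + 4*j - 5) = (j - 6)/(j - 1)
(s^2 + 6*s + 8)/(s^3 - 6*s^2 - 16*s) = (s + 4)/(s*(s - 8))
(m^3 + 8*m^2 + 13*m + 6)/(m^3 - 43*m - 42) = (m + 1)/(m - 7)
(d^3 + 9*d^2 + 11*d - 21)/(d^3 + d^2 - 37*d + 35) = (d + 3)/(d - 5)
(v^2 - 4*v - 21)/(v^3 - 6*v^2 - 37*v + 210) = (v + 3)/(v^2 + v - 30)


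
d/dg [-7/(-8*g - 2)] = -14/(4*g + 1)^2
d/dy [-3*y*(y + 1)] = -6*y - 3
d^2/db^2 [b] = 0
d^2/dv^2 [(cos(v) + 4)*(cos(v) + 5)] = -9*cos(v) - 2*cos(2*v)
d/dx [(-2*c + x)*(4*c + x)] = 2*c + 2*x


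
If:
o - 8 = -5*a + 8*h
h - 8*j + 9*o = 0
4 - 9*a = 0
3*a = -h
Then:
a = 4/9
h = -4/3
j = -17/3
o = -44/9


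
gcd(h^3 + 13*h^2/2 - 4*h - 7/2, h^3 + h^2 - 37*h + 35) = h^2 + 6*h - 7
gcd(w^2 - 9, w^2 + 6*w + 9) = w + 3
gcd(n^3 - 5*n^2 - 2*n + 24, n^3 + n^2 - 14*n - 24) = n^2 - 2*n - 8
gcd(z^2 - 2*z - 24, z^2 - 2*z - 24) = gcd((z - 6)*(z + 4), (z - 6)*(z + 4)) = z^2 - 2*z - 24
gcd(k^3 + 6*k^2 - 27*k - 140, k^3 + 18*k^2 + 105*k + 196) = k^2 + 11*k + 28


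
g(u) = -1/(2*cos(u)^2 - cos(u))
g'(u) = -(4*sin(u)*cos(u) - sin(u))/(2*cos(u)^2 - cos(u))^2 = (sin(u)/cos(u)^2 - 4*tan(u))/(2*cos(u) - 1)^2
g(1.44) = 10.37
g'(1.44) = 51.03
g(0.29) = -1.14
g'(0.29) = -1.05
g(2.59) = -0.43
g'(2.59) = 0.44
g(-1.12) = 17.84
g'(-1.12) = 212.84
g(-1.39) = 8.68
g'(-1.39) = -20.83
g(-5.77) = -1.55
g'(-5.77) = -2.92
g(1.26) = 8.42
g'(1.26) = -15.07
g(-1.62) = -18.51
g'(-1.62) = -409.57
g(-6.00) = -1.13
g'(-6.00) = -1.02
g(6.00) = -1.13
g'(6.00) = 1.02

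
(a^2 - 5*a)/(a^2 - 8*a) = (a - 5)/(a - 8)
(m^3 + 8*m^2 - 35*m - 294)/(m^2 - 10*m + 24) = (m^2 + 14*m + 49)/(m - 4)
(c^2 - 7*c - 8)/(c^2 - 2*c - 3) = (c - 8)/(c - 3)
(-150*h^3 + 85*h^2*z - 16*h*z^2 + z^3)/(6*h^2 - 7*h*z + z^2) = (25*h^2 - 10*h*z + z^2)/(-h + z)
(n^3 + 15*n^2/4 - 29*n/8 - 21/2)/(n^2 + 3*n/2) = n + 9/4 - 7/n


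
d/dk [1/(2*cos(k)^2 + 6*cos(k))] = (2*cos(k) + 3)*sin(k)/(2*(cos(k) + 3)^2*cos(k)^2)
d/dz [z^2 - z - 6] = 2*z - 1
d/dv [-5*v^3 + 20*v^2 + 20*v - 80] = -15*v^2 + 40*v + 20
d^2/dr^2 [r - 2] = 0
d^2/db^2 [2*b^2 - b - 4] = 4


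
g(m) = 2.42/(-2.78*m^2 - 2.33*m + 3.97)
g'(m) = 2.42*(5.56*m + 2.33)/(-2.78*m^2 - 2.33*m + 3.97)^2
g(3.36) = -0.07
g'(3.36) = 0.04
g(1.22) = -0.80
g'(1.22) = 2.43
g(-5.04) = -0.04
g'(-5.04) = -0.02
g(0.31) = 0.81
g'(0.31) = 1.10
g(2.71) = -0.11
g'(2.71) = 0.08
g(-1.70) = -23.45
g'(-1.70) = -1618.30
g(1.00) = -2.12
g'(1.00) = 14.69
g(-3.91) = -0.08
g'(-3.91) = -0.05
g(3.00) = -0.09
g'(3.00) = 0.06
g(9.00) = -0.01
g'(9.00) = 0.00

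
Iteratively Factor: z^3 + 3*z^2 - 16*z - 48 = (z + 4)*(z^2 - z - 12) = (z + 3)*(z + 4)*(z - 4)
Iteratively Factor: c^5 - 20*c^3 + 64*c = (c - 4)*(c^4 + 4*c^3 - 4*c^2 - 16*c) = (c - 4)*(c + 4)*(c^3 - 4*c) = (c - 4)*(c - 2)*(c + 4)*(c^2 + 2*c) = (c - 4)*(c - 2)*(c + 2)*(c + 4)*(c)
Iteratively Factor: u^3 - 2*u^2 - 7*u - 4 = (u - 4)*(u^2 + 2*u + 1) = (u - 4)*(u + 1)*(u + 1)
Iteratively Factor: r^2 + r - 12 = (r - 3)*(r + 4)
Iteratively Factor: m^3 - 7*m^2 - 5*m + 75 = (m + 3)*(m^2 - 10*m + 25) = (m - 5)*(m + 3)*(m - 5)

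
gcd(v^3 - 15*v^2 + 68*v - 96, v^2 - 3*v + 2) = 1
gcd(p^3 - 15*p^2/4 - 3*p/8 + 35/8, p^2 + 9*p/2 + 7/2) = p + 1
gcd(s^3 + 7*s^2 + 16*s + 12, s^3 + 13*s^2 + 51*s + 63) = s + 3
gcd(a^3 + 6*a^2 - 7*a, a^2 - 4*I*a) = a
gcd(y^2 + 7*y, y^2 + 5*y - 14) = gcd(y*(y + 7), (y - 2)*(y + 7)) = y + 7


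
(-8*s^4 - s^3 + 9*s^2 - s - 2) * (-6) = 48*s^4 + 6*s^3 - 54*s^2 + 6*s + 12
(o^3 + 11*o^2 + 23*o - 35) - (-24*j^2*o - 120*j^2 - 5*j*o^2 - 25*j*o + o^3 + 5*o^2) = 24*j^2*o + 120*j^2 + 5*j*o^2 + 25*j*o + 6*o^2 + 23*o - 35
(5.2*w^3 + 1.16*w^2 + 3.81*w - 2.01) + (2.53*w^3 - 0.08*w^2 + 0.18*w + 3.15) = 7.73*w^3 + 1.08*w^2 + 3.99*w + 1.14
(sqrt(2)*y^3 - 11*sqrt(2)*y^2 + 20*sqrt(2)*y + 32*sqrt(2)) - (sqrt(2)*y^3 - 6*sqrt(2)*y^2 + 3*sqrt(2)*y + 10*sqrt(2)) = -5*sqrt(2)*y^2 + 17*sqrt(2)*y + 22*sqrt(2)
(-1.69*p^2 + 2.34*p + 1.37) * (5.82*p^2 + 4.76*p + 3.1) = -9.8358*p^4 + 5.5744*p^3 + 13.8728*p^2 + 13.7752*p + 4.247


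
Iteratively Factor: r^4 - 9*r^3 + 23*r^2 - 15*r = (r - 5)*(r^3 - 4*r^2 + 3*r) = r*(r - 5)*(r^2 - 4*r + 3) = r*(r - 5)*(r - 1)*(r - 3)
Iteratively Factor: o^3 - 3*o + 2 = (o + 2)*(o^2 - 2*o + 1) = (o - 1)*(o + 2)*(o - 1)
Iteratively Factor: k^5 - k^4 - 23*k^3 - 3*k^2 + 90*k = (k + 3)*(k^4 - 4*k^3 - 11*k^2 + 30*k) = (k - 2)*(k + 3)*(k^3 - 2*k^2 - 15*k) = k*(k - 2)*(k + 3)*(k^2 - 2*k - 15) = k*(k - 5)*(k - 2)*(k + 3)*(k + 3)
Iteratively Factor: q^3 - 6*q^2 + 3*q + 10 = (q + 1)*(q^2 - 7*q + 10) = (q - 5)*(q + 1)*(q - 2)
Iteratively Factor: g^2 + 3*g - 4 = (g + 4)*(g - 1)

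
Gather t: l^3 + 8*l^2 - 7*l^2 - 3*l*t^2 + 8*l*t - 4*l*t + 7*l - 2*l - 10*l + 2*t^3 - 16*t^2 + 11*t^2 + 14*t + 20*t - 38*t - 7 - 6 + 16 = l^3 + l^2 - 5*l + 2*t^3 + t^2*(-3*l - 5) + t*(4*l - 4) + 3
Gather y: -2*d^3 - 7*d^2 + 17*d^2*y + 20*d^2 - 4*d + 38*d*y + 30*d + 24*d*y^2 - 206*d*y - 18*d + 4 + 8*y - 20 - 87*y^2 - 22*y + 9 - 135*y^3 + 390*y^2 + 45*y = -2*d^3 + 13*d^2 + 8*d - 135*y^3 + y^2*(24*d + 303) + y*(17*d^2 - 168*d + 31) - 7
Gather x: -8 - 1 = -9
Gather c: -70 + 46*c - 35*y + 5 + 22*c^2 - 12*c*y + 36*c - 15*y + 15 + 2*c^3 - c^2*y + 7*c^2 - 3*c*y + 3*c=2*c^3 + c^2*(29 - y) + c*(85 - 15*y) - 50*y - 50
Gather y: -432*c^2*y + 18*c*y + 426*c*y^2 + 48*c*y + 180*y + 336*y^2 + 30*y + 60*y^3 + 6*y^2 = 60*y^3 + y^2*(426*c + 342) + y*(-432*c^2 + 66*c + 210)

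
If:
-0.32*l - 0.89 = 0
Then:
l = -2.78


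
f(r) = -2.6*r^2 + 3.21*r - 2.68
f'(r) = 3.21 - 5.2*r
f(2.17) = -7.96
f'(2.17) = -8.07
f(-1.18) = -10.09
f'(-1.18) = 9.35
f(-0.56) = -5.29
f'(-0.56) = 6.12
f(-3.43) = -44.28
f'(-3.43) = 21.05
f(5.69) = -68.59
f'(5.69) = -26.38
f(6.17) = -81.85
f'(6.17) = -28.87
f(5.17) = -55.58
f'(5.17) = -23.67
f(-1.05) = -8.92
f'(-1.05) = 8.67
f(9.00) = -184.39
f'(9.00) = -43.59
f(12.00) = -338.56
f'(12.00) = -59.19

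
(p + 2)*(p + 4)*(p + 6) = p^3 + 12*p^2 + 44*p + 48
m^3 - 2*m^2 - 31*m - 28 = (m - 7)*(m + 1)*(m + 4)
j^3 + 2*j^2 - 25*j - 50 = (j - 5)*(j + 2)*(j + 5)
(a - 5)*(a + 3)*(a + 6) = a^3 + 4*a^2 - 27*a - 90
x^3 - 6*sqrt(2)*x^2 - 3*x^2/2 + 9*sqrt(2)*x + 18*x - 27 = (x - 3/2)*(x - 3*sqrt(2))^2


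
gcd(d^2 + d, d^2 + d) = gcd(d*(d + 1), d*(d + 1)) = d^2 + d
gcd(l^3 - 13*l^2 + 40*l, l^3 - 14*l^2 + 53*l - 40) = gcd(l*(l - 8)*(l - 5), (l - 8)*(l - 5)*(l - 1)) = l^2 - 13*l + 40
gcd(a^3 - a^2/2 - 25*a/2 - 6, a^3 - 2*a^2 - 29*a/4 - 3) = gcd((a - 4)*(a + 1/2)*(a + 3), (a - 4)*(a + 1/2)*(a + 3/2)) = a^2 - 7*a/2 - 2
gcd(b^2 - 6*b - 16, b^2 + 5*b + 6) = b + 2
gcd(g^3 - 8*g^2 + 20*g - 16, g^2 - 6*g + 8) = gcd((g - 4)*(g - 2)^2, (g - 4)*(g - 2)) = g^2 - 6*g + 8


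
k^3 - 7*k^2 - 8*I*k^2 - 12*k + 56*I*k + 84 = (k - 7)*(k - 6*I)*(k - 2*I)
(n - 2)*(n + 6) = n^2 + 4*n - 12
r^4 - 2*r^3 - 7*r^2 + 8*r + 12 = (r - 3)*(r - 2)*(r + 1)*(r + 2)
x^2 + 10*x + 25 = (x + 5)^2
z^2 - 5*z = z*(z - 5)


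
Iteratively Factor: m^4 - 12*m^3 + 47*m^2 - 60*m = (m)*(m^3 - 12*m^2 + 47*m - 60) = m*(m - 3)*(m^2 - 9*m + 20) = m*(m - 5)*(m - 3)*(m - 4)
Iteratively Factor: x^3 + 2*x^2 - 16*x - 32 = (x - 4)*(x^2 + 6*x + 8) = (x - 4)*(x + 2)*(x + 4)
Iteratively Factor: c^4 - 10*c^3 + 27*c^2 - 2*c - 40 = (c - 5)*(c^3 - 5*c^2 + 2*c + 8) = (c - 5)*(c - 2)*(c^2 - 3*c - 4) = (c - 5)*(c - 4)*(c - 2)*(c + 1)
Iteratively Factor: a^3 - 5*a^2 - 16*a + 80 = (a - 5)*(a^2 - 16) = (a - 5)*(a - 4)*(a + 4)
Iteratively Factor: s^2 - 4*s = (s)*(s - 4)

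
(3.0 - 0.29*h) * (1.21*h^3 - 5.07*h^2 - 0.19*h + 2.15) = -0.3509*h^4 + 5.1003*h^3 - 15.1549*h^2 - 1.1935*h + 6.45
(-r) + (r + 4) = 4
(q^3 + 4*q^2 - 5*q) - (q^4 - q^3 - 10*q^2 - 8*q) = -q^4 + 2*q^3 + 14*q^2 + 3*q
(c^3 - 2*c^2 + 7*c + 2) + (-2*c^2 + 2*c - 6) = c^3 - 4*c^2 + 9*c - 4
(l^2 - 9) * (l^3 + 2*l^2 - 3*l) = l^5 + 2*l^4 - 12*l^3 - 18*l^2 + 27*l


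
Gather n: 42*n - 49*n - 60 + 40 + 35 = 15 - 7*n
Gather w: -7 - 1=-8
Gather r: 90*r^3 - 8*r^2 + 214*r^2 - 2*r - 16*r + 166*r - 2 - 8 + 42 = 90*r^3 + 206*r^2 + 148*r + 32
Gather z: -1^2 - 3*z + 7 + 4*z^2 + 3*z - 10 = 4*z^2 - 4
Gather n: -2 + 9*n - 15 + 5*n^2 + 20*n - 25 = 5*n^2 + 29*n - 42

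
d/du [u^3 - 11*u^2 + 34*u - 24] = 3*u^2 - 22*u + 34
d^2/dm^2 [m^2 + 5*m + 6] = 2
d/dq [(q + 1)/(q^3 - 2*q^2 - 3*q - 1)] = (q^3 - 2*q^2 - 3*q + (q + 1)*(-3*q^2 + 4*q + 3) - 1)/(-q^3 + 2*q^2 + 3*q + 1)^2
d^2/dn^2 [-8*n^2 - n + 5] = -16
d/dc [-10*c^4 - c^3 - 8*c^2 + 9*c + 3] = -40*c^3 - 3*c^2 - 16*c + 9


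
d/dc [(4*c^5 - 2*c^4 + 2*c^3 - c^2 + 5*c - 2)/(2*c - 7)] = (32*c^5 - 152*c^4 + 64*c^3 - 44*c^2 + 14*c - 31)/(4*c^2 - 28*c + 49)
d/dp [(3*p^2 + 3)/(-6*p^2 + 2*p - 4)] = 3*(p^2 + 2*p - 1)/(2*(9*p^4 - 6*p^3 + 13*p^2 - 4*p + 4))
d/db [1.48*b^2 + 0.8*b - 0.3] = 2.96*b + 0.8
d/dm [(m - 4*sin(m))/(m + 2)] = (-m + (1 - 4*cos(m))*(m + 2) + 4*sin(m))/(m + 2)^2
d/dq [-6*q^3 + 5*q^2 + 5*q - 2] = -18*q^2 + 10*q + 5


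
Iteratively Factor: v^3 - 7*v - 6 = (v + 2)*(v^2 - 2*v - 3) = (v - 3)*(v + 2)*(v + 1)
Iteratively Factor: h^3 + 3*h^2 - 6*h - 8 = (h + 4)*(h^2 - h - 2) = (h + 1)*(h + 4)*(h - 2)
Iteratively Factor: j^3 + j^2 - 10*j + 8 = (j + 4)*(j^2 - 3*j + 2) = (j - 2)*(j + 4)*(j - 1)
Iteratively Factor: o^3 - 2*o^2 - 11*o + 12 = (o + 3)*(o^2 - 5*o + 4) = (o - 4)*(o + 3)*(o - 1)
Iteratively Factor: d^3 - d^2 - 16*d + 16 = (d - 4)*(d^2 + 3*d - 4) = (d - 4)*(d - 1)*(d + 4)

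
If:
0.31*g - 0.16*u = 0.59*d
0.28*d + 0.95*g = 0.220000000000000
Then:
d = 0.105360729182759 - 0.234821566507029*u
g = 0.0692105669704928*u + 0.200525258767187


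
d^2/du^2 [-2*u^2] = -4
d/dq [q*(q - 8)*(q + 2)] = 3*q^2 - 12*q - 16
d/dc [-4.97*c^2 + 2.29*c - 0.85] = 2.29 - 9.94*c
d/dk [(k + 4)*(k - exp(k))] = k + (1 - exp(k))*(k + 4) - exp(k)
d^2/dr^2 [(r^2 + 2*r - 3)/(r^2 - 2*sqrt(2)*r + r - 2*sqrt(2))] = 2*((2*r - 2*sqrt(2) + 1)^2*(r^2 + 2*r - 3) + (-r^2 - 2*r - 2*(r + 1)*(2*r - 2*sqrt(2) + 1) + 3)*(r^2 - 2*sqrt(2)*r + r - 2*sqrt(2)) + (r^2 - 2*sqrt(2)*r + r - 2*sqrt(2))^2)/(r^2 - 2*sqrt(2)*r + r - 2*sqrt(2))^3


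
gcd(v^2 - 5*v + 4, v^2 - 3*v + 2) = v - 1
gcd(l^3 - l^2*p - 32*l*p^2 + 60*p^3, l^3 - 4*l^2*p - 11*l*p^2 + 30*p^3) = l^2 - 7*l*p + 10*p^2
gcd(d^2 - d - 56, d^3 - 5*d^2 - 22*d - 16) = d - 8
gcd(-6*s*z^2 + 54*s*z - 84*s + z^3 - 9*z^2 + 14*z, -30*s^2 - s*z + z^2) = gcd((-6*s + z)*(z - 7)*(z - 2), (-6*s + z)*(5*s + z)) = -6*s + z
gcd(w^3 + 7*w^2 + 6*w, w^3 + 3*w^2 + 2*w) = w^2 + w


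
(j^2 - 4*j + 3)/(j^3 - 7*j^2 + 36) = (j - 1)/(j^2 - 4*j - 12)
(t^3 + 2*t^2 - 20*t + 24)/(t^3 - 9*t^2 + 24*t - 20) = (t + 6)/(t - 5)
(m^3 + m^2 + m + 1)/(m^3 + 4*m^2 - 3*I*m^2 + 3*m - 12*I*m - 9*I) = (m^2 + 1)/(m^2 + 3*m*(1 - I) - 9*I)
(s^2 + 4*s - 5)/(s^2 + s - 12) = (s^2 + 4*s - 5)/(s^2 + s - 12)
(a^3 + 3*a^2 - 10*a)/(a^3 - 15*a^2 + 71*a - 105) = a*(a^2 + 3*a - 10)/(a^3 - 15*a^2 + 71*a - 105)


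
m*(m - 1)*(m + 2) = m^3 + m^2 - 2*m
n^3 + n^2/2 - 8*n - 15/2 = (n - 3)*(n + 1)*(n + 5/2)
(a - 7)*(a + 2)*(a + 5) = a^3 - 39*a - 70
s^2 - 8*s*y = s*(s - 8*y)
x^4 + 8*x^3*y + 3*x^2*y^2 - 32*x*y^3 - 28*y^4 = (x - 2*y)*(x + y)*(x + 2*y)*(x + 7*y)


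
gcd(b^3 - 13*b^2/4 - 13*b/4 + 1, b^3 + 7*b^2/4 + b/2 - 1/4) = b^2 + 3*b/4 - 1/4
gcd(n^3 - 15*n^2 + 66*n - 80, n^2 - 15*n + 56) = n - 8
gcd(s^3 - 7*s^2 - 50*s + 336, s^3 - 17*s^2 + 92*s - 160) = s - 8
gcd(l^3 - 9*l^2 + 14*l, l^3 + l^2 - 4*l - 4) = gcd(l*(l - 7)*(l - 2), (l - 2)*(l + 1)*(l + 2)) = l - 2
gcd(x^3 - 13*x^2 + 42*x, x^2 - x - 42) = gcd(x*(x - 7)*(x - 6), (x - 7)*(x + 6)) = x - 7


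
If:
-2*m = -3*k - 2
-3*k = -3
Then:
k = 1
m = 5/2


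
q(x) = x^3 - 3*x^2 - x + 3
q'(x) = 3*x^2 - 6*x - 1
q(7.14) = 206.92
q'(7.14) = 109.10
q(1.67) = -2.38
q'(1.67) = -2.65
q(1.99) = -2.99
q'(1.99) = -1.06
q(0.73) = 1.06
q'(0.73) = -3.78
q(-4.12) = -113.74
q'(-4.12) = 74.64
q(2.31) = -2.99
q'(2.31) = 1.15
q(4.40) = 25.70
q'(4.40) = 30.68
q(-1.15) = -1.34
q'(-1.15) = 9.87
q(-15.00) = -4032.00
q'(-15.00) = 764.00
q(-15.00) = -4032.00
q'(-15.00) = 764.00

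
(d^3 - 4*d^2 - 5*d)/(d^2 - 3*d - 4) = d*(d - 5)/(d - 4)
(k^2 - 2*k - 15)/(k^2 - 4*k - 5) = (k + 3)/(k + 1)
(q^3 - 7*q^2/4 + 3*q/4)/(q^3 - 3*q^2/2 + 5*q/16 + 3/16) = 4*q/(4*q + 1)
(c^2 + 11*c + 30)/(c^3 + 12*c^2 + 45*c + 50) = (c + 6)/(c^2 + 7*c + 10)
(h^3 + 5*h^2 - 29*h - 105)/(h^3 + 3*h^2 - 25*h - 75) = (h + 7)/(h + 5)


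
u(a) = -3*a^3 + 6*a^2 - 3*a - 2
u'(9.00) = -624.00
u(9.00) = -1730.00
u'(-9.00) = -840.00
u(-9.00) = 2698.00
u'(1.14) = -1.02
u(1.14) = -2.07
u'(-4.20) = -212.16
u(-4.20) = 338.70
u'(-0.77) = -17.58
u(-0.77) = 5.24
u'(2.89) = -43.49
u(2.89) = -32.97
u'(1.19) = -1.46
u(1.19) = -2.13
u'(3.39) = -65.75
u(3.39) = -60.09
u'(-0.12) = -4.57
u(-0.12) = -1.55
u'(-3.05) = -123.32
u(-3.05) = 148.08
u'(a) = -9*a^2 + 12*a - 3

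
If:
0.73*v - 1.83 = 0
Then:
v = 2.51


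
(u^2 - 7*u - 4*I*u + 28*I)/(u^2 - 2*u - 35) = (u - 4*I)/(u + 5)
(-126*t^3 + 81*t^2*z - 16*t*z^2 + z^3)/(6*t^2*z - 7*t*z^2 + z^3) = (21*t^2 - 10*t*z + z^2)/(z*(-t + z))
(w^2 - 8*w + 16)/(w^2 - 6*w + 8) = (w - 4)/(w - 2)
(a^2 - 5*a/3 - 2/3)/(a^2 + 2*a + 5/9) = 3*(a - 2)/(3*a + 5)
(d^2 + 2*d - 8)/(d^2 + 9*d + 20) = (d - 2)/(d + 5)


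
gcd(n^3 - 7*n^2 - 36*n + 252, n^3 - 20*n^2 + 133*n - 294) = n^2 - 13*n + 42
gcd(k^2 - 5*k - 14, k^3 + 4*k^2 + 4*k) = k + 2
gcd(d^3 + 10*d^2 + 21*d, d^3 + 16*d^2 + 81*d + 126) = d^2 + 10*d + 21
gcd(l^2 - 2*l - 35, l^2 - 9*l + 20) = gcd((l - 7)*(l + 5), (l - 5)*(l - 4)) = 1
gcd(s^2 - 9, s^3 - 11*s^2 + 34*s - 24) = 1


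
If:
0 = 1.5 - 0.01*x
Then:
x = 150.00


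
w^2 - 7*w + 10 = (w - 5)*(w - 2)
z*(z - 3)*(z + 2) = z^3 - z^2 - 6*z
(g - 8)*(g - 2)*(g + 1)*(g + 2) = g^4 - 7*g^3 - 12*g^2 + 28*g + 32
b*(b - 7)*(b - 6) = b^3 - 13*b^2 + 42*b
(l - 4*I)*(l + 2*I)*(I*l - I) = I*l^3 + 2*l^2 - I*l^2 - 2*l + 8*I*l - 8*I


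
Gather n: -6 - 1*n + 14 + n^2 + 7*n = n^2 + 6*n + 8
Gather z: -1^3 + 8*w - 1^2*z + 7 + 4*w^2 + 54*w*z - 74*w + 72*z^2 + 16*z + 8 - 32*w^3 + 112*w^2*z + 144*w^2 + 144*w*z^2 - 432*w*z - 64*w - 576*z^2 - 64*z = -32*w^3 + 148*w^2 - 130*w + z^2*(144*w - 504) + z*(112*w^2 - 378*w - 49) + 14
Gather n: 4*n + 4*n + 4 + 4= 8*n + 8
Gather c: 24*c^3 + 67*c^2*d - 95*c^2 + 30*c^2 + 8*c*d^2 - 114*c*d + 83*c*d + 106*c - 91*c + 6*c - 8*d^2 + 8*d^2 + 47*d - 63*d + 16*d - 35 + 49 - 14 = 24*c^3 + c^2*(67*d - 65) + c*(8*d^2 - 31*d + 21)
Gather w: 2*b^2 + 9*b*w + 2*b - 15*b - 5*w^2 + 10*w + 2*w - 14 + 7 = 2*b^2 - 13*b - 5*w^2 + w*(9*b + 12) - 7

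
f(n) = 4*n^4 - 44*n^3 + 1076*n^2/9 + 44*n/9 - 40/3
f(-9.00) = 67946.67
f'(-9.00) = -24503.11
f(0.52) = 15.64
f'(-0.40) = -112.90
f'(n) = 16*n^3 - 132*n^2 + 2152*n/9 + 44/9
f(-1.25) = 263.06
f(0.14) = -10.42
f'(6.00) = 143.56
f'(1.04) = 128.79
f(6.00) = 0.00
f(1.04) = 76.25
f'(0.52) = 95.78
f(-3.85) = 5129.71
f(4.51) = 59.08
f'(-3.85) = -3785.32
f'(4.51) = -133.87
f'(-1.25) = -531.50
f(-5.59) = 15286.78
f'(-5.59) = -8251.32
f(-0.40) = 6.76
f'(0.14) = 35.82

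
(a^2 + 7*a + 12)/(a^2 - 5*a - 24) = (a + 4)/(a - 8)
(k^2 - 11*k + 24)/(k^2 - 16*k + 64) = (k - 3)/(k - 8)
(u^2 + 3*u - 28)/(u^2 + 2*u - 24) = (u + 7)/(u + 6)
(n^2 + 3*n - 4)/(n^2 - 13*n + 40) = (n^2 + 3*n - 4)/(n^2 - 13*n + 40)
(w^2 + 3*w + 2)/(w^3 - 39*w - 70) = (w + 1)/(w^2 - 2*w - 35)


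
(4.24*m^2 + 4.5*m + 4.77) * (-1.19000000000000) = -5.0456*m^2 - 5.355*m - 5.6763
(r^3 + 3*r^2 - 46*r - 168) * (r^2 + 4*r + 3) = r^5 + 7*r^4 - 31*r^3 - 343*r^2 - 810*r - 504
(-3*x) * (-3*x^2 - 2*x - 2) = 9*x^3 + 6*x^2 + 6*x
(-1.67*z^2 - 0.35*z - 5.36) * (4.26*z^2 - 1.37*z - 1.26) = -7.1142*z^4 + 0.7969*z^3 - 20.2499*z^2 + 7.7842*z + 6.7536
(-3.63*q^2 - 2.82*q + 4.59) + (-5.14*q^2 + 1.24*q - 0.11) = -8.77*q^2 - 1.58*q + 4.48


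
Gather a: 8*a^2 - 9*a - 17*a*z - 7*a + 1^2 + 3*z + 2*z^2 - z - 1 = 8*a^2 + a*(-17*z - 16) + 2*z^2 + 2*z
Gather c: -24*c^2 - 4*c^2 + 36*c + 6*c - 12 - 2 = -28*c^2 + 42*c - 14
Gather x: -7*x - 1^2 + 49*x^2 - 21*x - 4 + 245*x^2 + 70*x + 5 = 294*x^2 + 42*x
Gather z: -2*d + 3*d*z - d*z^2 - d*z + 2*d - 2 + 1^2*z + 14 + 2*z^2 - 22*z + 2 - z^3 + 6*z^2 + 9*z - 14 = -z^3 + z^2*(8 - d) + z*(2*d - 12)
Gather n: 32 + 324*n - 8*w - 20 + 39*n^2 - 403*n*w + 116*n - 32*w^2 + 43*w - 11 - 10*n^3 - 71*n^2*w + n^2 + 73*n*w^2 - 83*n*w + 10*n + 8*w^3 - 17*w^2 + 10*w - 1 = -10*n^3 + n^2*(40 - 71*w) + n*(73*w^2 - 486*w + 450) + 8*w^3 - 49*w^2 + 45*w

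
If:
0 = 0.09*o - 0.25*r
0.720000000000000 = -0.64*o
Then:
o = -1.12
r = -0.40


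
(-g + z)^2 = g^2 - 2*g*z + z^2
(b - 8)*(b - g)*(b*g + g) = b^3*g - b^2*g^2 - 7*b^2*g + 7*b*g^2 - 8*b*g + 8*g^2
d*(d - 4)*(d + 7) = d^3 + 3*d^2 - 28*d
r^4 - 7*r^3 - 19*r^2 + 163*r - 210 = (r - 7)*(r - 3)*(r - 2)*(r + 5)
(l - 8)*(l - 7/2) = l^2 - 23*l/2 + 28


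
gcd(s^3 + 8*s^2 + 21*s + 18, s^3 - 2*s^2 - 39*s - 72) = s^2 + 6*s + 9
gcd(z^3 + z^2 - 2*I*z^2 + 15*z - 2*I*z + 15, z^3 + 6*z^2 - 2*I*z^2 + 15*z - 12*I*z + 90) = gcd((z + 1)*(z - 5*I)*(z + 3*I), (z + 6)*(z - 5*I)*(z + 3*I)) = z^2 - 2*I*z + 15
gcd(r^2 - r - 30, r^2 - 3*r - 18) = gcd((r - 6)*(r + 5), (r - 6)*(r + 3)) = r - 6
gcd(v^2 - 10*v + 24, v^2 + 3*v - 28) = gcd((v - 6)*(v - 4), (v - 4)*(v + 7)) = v - 4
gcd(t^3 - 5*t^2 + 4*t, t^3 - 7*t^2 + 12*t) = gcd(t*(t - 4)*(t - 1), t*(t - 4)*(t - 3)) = t^2 - 4*t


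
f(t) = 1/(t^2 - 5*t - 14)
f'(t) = (5 - 2*t)/(t^2 - 5*t - 14)^2 = (5 - 2*t)/(-t^2 + 5*t + 14)^2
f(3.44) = -0.05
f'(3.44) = -0.01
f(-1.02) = -0.13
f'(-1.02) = 0.11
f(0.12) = -0.07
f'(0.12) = 0.02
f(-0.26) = -0.08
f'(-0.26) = 0.03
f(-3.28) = 0.08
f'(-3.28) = 0.07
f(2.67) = -0.05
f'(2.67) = -0.00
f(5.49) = -0.09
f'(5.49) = -0.05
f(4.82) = -0.07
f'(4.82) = -0.02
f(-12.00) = 0.01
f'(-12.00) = 0.00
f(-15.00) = 0.00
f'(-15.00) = 0.00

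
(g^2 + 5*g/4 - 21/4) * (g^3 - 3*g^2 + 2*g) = g^5 - 7*g^4/4 - 7*g^3 + 73*g^2/4 - 21*g/2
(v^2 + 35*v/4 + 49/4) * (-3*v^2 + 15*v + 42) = -3*v^4 - 45*v^3/4 + 273*v^2/2 + 2205*v/4 + 1029/2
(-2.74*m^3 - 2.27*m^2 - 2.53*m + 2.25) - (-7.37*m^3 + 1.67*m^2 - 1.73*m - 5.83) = 4.63*m^3 - 3.94*m^2 - 0.8*m + 8.08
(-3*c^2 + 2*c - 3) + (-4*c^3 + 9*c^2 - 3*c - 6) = -4*c^3 + 6*c^2 - c - 9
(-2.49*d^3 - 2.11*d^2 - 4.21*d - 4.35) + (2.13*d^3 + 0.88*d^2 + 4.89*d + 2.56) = -0.36*d^3 - 1.23*d^2 + 0.68*d - 1.79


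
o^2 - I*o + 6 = (o - 3*I)*(o + 2*I)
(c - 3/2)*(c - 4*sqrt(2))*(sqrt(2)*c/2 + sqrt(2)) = sqrt(2)*c^3/2 - 4*c^2 + sqrt(2)*c^2/4 - 3*sqrt(2)*c/2 - 2*c + 12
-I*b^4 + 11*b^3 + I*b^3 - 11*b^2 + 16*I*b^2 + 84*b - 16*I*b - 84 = (b - 2*I)*(b + 6*I)*(b + 7*I)*(-I*b + I)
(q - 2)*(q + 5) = q^2 + 3*q - 10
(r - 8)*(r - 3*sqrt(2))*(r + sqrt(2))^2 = r^4 - 8*r^3 - sqrt(2)*r^3 - 10*r^2 + 8*sqrt(2)*r^2 - 6*sqrt(2)*r + 80*r + 48*sqrt(2)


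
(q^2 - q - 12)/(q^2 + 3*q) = (q - 4)/q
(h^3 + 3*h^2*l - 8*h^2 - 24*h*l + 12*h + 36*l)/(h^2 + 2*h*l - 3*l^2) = (h^2 - 8*h + 12)/(h - l)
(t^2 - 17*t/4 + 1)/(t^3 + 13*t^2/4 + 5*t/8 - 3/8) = 2*(t - 4)/(2*t^2 + 7*t + 3)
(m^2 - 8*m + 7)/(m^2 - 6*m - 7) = (m - 1)/(m + 1)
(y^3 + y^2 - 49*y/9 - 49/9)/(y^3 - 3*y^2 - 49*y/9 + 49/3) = (y + 1)/(y - 3)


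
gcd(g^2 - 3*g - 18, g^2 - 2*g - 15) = g + 3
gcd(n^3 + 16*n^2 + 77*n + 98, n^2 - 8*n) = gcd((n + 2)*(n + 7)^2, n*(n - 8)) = 1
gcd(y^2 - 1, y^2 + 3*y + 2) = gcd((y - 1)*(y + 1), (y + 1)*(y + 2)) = y + 1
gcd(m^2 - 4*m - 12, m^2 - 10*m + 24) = m - 6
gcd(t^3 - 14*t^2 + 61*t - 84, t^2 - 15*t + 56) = t - 7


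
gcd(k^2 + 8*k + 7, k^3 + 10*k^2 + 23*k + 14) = k^2 + 8*k + 7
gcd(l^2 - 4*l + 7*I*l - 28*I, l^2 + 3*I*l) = 1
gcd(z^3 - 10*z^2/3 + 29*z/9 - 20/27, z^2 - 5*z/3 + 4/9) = z^2 - 5*z/3 + 4/9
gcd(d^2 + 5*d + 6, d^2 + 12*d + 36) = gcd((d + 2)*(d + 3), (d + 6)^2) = 1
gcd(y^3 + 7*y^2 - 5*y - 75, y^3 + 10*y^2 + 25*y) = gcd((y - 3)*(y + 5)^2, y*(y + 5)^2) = y^2 + 10*y + 25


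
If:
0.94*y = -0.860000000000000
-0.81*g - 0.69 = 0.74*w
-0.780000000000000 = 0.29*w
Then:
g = 1.61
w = -2.69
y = -0.91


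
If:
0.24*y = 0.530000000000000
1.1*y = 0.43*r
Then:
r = 5.65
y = 2.21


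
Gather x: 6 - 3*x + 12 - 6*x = 18 - 9*x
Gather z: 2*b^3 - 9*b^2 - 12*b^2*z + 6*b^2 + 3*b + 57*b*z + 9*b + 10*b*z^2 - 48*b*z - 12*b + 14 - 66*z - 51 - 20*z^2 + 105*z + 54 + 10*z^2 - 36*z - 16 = 2*b^3 - 3*b^2 + z^2*(10*b - 10) + z*(-12*b^2 + 9*b + 3) + 1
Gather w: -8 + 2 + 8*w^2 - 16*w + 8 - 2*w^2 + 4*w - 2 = 6*w^2 - 12*w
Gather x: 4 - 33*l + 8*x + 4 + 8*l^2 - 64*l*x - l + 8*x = 8*l^2 - 34*l + x*(16 - 64*l) + 8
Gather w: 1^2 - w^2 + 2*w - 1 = -w^2 + 2*w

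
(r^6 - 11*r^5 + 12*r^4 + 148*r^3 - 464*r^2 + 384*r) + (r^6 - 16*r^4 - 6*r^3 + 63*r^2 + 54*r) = 2*r^6 - 11*r^5 - 4*r^4 + 142*r^3 - 401*r^2 + 438*r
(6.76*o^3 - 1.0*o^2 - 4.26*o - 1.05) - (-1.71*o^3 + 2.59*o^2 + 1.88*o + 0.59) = 8.47*o^3 - 3.59*o^2 - 6.14*o - 1.64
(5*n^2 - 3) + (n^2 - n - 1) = 6*n^2 - n - 4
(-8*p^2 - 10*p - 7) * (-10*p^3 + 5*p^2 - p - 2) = 80*p^5 + 60*p^4 + 28*p^3 - 9*p^2 + 27*p + 14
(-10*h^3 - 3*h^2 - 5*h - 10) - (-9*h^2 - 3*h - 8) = -10*h^3 + 6*h^2 - 2*h - 2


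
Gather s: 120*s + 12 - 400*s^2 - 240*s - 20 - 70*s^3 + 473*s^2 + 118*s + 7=-70*s^3 + 73*s^2 - 2*s - 1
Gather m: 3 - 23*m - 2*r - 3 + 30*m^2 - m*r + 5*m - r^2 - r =30*m^2 + m*(-r - 18) - r^2 - 3*r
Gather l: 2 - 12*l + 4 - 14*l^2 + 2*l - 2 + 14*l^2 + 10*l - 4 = 0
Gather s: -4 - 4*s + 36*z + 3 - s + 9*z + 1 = -5*s + 45*z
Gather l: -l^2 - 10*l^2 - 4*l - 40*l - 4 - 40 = -11*l^2 - 44*l - 44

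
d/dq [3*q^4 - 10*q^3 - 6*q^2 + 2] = 6*q*(2*q^2 - 5*q - 2)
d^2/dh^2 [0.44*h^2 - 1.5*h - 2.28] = 0.880000000000000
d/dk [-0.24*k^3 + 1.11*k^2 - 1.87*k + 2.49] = -0.72*k^2 + 2.22*k - 1.87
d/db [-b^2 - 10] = -2*b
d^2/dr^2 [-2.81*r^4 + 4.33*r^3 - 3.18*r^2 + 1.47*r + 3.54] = -33.72*r^2 + 25.98*r - 6.36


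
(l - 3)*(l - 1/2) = l^2 - 7*l/2 + 3/2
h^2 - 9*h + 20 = (h - 5)*(h - 4)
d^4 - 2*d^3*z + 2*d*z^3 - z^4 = (d - z)^3*(d + z)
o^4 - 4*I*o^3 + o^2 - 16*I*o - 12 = (o - 3*I)*(o - 2*I)*(o - I)*(o + 2*I)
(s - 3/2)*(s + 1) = s^2 - s/2 - 3/2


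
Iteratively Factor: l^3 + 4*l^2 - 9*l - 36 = (l + 4)*(l^2 - 9) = (l + 3)*(l + 4)*(l - 3)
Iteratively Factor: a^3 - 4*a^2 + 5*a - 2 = (a - 2)*(a^2 - 2*a + 1) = (a - 2)*(a - 1)*(a - 1)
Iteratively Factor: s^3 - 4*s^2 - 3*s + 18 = (s - 3)*(s^2 - s - 6) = (s - 3)^2*(s + 2)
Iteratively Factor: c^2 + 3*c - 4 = (c - 1)*(c + 4)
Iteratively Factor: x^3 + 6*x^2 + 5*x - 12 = (x - 1)*(x^2 + 7*x + 12) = (x - 1)*(x + 3)*(x + 4)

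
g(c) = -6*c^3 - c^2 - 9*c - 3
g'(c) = -18*c^2 - 2*c - 9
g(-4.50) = 564.00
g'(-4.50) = -364.50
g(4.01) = -442.06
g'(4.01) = -306.46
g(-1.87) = 49.57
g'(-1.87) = -68.20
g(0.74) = -12.64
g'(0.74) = -20.34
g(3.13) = -224.95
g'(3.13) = -191.60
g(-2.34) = 89.46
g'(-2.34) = -102.88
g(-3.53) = 280.23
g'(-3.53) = -226.24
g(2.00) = -73.00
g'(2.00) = -85.00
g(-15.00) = 20157.00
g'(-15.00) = -4029.00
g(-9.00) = 4371.00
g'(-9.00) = -1449.00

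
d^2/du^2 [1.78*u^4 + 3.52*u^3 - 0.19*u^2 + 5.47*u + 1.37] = 21.36*u^2 + 21.12*u - 0.38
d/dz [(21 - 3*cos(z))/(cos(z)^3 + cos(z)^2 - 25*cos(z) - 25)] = 3*(25*cos(z)/2 + 10*cos(2*z) - cos(3*z)/2 - 190)*sin(z)/(cos(z)^3 + cos(z)^2 - 25*cos(z) - 25)^2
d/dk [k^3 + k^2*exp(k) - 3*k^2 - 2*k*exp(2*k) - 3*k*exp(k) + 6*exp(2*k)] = k^2*exp(k) + 3*k^2 - 4*k*exp(2*k) - k*exp(k) - 6*k + 10*exp(2*k) - 3*exp(k)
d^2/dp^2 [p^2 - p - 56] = 2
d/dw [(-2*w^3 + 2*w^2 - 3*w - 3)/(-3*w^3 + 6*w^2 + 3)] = (-2*w^4 - 6*w^3 - 9*w^2 + 16*w - 3)/(3*(w^6 - 4*w^5 + 4*w^4 - 2*w^3 + 4*w^2 + 1))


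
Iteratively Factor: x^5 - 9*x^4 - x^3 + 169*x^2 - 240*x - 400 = (x + 1)*(x^4 - 10*x^3 + 9*x^2 + 160*x - 400) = (x - 5)*(x + 1)*(x^3 - 5*x^2 - 16*x + 80) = (x - 5)*(x + 1)*(x + 4)*(x^2 - 9*x + 20) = (x - 5)^2*(x + 1)*(x + 4)*(x - 4)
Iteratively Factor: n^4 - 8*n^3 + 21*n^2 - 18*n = (n - 3)*(n^3 - 5*n^2 + 6*n) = (n - 3)*(n - 2)*(n^2 - 3*n) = (n - 3)^2*(n - 2)*(n)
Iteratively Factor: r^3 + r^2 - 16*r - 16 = (r + 1)*(r^2 - 16) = (r + 1)*(r + 4)*(r - 4)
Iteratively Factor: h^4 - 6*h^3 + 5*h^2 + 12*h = (h - 3)*(h^3 - 3*h^2 - 4*h) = h*(h - 3)*(h^2 - 3*h - 4) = h*(h - 4)*(h - 3)*(h + 1)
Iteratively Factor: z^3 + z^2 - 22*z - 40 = (z - 5)*(z^2 + 6*z + 8) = (z - 5)*(z + 4)*(z + 2)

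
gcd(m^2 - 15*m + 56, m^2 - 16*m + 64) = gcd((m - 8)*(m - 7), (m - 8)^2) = m - 8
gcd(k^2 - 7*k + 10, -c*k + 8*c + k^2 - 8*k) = 1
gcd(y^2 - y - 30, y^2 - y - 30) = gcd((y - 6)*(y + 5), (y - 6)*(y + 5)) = y^2 - y - 30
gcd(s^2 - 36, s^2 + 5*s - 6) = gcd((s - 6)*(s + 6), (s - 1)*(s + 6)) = s + 6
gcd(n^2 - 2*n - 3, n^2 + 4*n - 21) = n - 3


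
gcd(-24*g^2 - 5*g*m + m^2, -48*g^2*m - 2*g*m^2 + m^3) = 8*g - m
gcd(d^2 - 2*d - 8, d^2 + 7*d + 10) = d + 2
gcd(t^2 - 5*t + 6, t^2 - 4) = t - 2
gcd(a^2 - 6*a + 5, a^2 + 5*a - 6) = a - 1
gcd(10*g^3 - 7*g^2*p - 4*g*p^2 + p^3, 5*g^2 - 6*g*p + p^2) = 5*g^2 - 6*g*p + p^2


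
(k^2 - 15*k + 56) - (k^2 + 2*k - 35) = 91 - 17*k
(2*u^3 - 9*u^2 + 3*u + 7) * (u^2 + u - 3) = 2*u^5 - 7*u^4 - 12*u^3 + 37*u^2 - 2*u - 21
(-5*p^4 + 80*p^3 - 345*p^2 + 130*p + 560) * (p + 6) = -5*p^5 + 50*p^4 + 135*p^3 - 1940*p^2 + 1340*p + 3360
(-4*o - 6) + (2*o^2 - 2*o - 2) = 2*o^2 - 6*o - 8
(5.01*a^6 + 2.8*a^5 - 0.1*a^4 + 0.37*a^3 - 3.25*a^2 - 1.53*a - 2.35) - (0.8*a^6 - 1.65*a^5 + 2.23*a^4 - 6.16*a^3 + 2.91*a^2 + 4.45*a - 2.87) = 4.21*a^6 + 4.45*a^5 - 2.33*a^4 + 6.53*a^3 - 6.16*a^2 - 5.98*a + 0.52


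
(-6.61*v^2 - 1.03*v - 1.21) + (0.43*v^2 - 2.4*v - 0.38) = -6.18*v^2 - 3.43*v - 1.59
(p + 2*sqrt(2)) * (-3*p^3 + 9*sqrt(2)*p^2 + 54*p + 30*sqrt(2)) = -3*p^4 + 3*sqrt(2)*p^3 + 90*p^2 + 138*sqrt(2)*p + 120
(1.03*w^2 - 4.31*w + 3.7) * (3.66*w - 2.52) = 3.7698*w^3 - 18.3702*w^2 + 24.4032*w - 9.324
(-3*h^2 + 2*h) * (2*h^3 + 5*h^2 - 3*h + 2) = -6*h^5 - 11*h^4 + 19*h^3 - 12*h^2 + 4*h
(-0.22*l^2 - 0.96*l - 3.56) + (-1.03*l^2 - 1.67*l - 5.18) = -1.25*l^2 - 2.63*l - 8.74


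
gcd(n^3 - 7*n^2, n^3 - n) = n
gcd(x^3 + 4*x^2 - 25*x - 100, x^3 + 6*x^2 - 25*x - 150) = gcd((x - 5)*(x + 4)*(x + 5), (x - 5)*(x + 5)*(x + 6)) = x^2 - 25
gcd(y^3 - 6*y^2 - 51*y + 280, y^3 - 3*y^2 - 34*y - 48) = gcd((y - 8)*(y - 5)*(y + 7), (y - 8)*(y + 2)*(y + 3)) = y - 8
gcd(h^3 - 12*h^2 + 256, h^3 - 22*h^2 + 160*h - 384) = h^2 - 16*h + 64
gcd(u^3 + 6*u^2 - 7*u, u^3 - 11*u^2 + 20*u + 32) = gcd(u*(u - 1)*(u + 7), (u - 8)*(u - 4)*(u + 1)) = 1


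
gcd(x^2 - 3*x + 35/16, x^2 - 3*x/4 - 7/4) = x - 7/4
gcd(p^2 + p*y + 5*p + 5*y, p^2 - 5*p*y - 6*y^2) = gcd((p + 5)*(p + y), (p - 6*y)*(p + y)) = p + y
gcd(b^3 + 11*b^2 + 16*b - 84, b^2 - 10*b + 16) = b - 2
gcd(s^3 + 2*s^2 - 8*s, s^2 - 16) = s + 4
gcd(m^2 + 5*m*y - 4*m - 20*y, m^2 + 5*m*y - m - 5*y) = m + 5*y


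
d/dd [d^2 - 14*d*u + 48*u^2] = 2*d - 14*u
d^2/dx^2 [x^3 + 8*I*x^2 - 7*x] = 6*x + 16*I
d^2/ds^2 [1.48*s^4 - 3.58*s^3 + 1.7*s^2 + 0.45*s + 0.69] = 17.76*s^2 - 21.48*s + 3.4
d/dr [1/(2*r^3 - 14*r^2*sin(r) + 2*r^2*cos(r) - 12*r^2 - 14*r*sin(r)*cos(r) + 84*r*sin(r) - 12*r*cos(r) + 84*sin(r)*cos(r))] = (r^2*sin(r) + 7*r^2*cos(r) - 3*r^2 + 8*r*sin(r) - 44*r*cos(r) + 7*r*cos(2*r) + 12*r - 42*sin(r) + 7*sin(2*r)/2 + 6*cos(r) - 42*cos(2*r))/(2*(r - 6)^2*(r - 7*sin(r))^2*(r + cos(r))^2)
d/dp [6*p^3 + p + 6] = 18*p^2 + 1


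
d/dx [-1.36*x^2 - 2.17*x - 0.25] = -2.72*x - 2.17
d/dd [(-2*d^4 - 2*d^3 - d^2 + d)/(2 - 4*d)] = (12*d^4 - 4*d^2 - 2*d + 1)/(2*(4*d^2 - 4*d + 1))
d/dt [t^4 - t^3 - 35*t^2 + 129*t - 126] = 4*t^3 - 3*t^2 - 70*t + 129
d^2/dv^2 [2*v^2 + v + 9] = 4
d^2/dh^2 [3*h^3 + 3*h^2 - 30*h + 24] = 18*h + 6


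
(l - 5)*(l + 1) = l^2 - 4*l - 5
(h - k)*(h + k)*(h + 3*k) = h^3 + 3*h^2*k - h*k^2 - 3*k^3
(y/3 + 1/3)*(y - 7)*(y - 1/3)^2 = y^4/3 - 20*y^3/9 - 26*y^2/27 + 4*y/3 - 7/27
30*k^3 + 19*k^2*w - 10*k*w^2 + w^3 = (-6*k + w)*(-5*k + w)*(k + w)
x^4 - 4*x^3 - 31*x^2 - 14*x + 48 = (x - 8)*(x - 1)*(x + 2)*(x + 3)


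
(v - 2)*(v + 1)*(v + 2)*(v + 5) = v^4 + 6*v^3 + v^2 - 24*v - 20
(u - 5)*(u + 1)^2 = u^3 - 3*u^2 - 9*u - 5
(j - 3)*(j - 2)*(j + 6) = j^3 + j^2 - 24*j + 36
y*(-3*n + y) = -3*n*y + y^2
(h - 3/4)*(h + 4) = h^2 + 13*h/4 - 3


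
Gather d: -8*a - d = -8*a - d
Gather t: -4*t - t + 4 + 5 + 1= 10 - 5*t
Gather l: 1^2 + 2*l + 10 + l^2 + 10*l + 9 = l^2 + 12*l + 20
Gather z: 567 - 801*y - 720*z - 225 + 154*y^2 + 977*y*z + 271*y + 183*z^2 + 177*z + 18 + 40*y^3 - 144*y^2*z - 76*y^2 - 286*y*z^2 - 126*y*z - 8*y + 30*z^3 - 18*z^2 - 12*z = 40*y^3 + 78*y^2 - 538*y + 30*z^3 + z^2*(165 - 286*y) + z*(-144*y^2 + 851*y - 555) + 360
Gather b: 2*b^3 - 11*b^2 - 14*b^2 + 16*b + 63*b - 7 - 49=2*b^3 - 25*b^2 + 79*b - 56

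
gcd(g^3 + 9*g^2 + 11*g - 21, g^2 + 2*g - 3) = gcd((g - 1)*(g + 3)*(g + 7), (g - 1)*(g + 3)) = g^2 + 2*g - 3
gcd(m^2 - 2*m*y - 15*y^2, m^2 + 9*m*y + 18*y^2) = m + 3*y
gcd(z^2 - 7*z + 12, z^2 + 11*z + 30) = 1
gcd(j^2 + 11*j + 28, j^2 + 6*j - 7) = j + 7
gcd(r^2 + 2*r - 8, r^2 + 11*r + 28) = r + 4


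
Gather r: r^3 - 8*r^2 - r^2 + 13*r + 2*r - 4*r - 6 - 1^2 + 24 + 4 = r^3 - 9*r^2 + 11*r + 21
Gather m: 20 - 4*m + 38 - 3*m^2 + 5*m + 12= -3*m^2 + m + 70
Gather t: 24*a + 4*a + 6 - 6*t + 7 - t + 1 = 28*a - 7*t + 14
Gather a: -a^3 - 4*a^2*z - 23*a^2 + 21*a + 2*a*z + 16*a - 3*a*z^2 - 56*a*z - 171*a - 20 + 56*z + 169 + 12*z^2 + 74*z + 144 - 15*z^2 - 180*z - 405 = -a^3 + a^2*(-4*z - 23) + a*(-3*z^2 - 54*z - 134) - 3*z^2 - 50*z - 112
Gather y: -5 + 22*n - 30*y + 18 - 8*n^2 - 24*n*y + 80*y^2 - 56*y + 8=-8*n^2 + 22*n + 80*y^2 + y*(-24*n - 86) + 21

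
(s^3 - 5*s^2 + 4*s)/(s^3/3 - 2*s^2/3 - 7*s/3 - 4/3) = 3*s*(s - 1)/(s^2 + 2*s + 1)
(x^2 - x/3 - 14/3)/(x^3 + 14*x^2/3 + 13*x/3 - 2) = (3*x - 7)/(3*x^2 + 8*x - 3)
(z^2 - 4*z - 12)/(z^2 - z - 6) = (z - 6)/(z - 3)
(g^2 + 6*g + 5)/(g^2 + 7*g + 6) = (g + 5)/(g + 6)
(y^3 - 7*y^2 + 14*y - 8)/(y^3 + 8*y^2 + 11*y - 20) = (y^2 - 6*y + 8)/(y^2 + 9*y + 20)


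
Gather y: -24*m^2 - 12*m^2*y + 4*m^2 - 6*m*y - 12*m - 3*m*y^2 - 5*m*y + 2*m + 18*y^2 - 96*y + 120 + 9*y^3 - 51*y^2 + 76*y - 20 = -20*m^2 - 10*m + 9*y^3 + y^2*(-3*m - 33) + y*(-12*m^2 - 11*m - 20) + 100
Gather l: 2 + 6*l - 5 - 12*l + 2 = -6*l - 1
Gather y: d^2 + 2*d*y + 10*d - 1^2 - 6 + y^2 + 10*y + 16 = d^2 + 10*d + y^2 + y*(2*d + 10) + 9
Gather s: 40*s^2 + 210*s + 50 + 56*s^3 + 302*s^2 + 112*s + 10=56*s^3 + 342*s^2 + 322*s + 60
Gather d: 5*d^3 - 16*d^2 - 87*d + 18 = 5*d^3 - 16*d^2 - 87*d + 18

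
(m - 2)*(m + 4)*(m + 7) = m^3 + 9*m^2 + 6*m - 56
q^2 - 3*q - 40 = (q - 8)*(q + 5)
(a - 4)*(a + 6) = a^2 + 2*a - 24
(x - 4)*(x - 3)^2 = x^3 - 10*x^2 + 33*x - 36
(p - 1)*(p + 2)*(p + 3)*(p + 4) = p^4 + 8*p^3 + 17*p^2 - 2*p - 24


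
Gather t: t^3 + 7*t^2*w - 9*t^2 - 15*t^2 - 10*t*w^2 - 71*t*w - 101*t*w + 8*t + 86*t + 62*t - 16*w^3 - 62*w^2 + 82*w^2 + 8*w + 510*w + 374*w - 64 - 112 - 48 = t^3 + t^2*(7*w - 24) + t*(-10*w^2 - 172*w + 156) - 16*w^3 + 20*w^2 + 892*w - 224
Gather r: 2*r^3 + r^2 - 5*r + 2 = 2*r^3 + r^2 - 5*r + 2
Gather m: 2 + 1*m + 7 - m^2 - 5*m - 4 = -m^2 - 4*m + 5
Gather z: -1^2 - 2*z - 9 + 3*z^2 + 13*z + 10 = 3*z^2 + 11*z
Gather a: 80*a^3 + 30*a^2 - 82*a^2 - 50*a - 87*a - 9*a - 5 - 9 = 80*a^3 - 52*a^2 - 146*a - 14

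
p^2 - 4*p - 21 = (p - 7)*(p + 3)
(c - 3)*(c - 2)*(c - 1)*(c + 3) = c^4 - 3*c^3 - 7*c^2 + 27*c - 18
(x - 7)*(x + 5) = x^2 - 2*x - 35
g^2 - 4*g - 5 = (g - 5)*(g + 1)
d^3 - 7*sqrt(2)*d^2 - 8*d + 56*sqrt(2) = (d - 7*sqrt(2))*(d - 2*sqrt(2))*(d + 2*sqrt(2))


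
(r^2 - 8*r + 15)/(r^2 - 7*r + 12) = (r - 5)/(r - 4)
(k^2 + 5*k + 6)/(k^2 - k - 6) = (k + 3)/(k - 3)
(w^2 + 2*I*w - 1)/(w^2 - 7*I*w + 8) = (w + I)/(w - 8*I)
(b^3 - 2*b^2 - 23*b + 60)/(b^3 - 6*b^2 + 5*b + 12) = (b + 5)/(b + 1)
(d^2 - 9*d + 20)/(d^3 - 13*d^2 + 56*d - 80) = 1/(d - 4)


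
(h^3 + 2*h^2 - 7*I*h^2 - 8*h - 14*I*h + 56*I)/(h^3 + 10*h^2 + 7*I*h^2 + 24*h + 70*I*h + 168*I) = (h^2 - h*(2 + 7*I) + 14*I)/(h^2 + h*(6 + 7*I) + 42*I)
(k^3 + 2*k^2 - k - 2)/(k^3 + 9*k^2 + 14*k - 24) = (k^2 + 3*k + 2)/(k^2 + 10*k + 24)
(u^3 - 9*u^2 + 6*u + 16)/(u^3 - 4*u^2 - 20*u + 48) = (u^2 - 7*u - 8)/(u^2 - 2*u - 24)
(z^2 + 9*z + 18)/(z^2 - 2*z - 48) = (z + 3)/(z - 8)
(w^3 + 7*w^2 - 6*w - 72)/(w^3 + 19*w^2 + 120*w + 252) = (w^2 + w - 12)/(w^2 + 13*w + 42)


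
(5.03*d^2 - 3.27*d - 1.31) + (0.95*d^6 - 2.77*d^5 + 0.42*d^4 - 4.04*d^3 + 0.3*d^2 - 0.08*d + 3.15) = 0.95*d^6 - 2.77*d^5 + 0.42*d^4 - 4.04*d^3 + 5.33*d^2 - 3.35*d + 1.84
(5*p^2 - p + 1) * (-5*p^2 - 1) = -25*p^4 + 5*p^3 - 10*p^2 + p - 1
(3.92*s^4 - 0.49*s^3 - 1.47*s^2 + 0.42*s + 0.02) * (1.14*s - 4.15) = 4.4688*s^5 - 16.8266*s^4 + 0.3577*s^3 + 6.5793*s^2 - 1.7202*s - 0.083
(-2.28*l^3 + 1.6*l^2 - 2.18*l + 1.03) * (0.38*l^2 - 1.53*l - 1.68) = -0.8664*l^5 + 4.0964*l^4 + 0.553999999999999*l^3 + 1.0388*l^2 + 2.0865*l - 1.7304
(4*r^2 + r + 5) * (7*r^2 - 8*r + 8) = 28*r^4 - 25*r^3 + 59*r^2 - 32*r + 40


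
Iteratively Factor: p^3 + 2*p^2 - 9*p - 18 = (p + 2)*(p^2 - 9) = (p - 3)*(p + 2)*(p + 3)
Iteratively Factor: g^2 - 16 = (g + 4)*(g - 4)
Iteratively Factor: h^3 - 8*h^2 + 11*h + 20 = (h + 1)*(h^2 - 9*h + 20) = (h - 4)*(h + 1)*(h - 5)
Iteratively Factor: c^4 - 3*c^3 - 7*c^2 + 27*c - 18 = (c - 2)*(c^3 - c^2 - 9*c + 9) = (c - 2)*(c - 1)*(c^2 - 9) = (c - 2)*(c - 1)*(c + 3)*(c - 3)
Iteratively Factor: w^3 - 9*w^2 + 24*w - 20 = (w - 5)*(w^2 - 4*w + 4) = (w - 5)*(w - 2)*(w - 2)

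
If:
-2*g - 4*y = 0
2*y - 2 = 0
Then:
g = -2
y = 1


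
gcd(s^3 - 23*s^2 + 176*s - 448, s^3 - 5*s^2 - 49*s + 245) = s - 7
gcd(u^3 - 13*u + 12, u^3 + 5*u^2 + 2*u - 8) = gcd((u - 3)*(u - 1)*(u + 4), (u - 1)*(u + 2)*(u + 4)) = u^2 + 3*u - 4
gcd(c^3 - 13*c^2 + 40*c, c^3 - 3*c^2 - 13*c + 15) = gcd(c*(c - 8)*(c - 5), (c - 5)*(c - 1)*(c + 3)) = c - 5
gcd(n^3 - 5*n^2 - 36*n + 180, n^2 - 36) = n^2 - 36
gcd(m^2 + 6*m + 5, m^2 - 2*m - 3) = m + 1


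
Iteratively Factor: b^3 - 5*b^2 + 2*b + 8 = (b + 1)*(b^2 - 6*b + 8) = (b - 4)*(b + 1)*(b - 2)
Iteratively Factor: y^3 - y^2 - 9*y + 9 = (y - 1)*(y^2 - 9) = (y - 1)*(y + 3)*(y - 3)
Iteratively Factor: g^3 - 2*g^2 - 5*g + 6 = (g - 3)*(g^2 + g - 2) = (g - 3)*(g - 1)*(g + 2)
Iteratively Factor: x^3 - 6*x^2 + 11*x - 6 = (x - 3)*(x^2 - 3*x + 2) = (x - 3)*(x - 1)*(x - 2)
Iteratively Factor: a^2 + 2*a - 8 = (a + 4)*(a - 2)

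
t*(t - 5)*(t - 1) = t^3 - 6*t^2 + 5*t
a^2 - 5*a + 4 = (a - 4)*(a - 1)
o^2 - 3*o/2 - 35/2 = (o - 5)*(o + 7/2)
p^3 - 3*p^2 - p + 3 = (p - 3)*(p - 1)*(p + 1)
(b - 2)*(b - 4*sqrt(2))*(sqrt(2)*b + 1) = sqrt(2)*b^3 - 7*b^2 - 2*sqrt(2)*b^2 - 4*sqrt(2)*b + 14*b + 8*sqrt(2)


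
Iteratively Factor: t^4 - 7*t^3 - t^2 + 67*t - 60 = (t + 3)*(t^3 - 10*t^2 + 29*t - 20) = (t - 1)*(t + 3)*(t^2 - 9*t + 20) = (t - 4)*(t - 1)*(t + 3)*(t - 5)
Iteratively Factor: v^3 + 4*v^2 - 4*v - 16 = (v + 4)*(v^2 - 4) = (v + 2)*(v + 4)*(v - 2)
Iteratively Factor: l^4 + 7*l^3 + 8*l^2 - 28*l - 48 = (l + 4)*(l^3 + 3*l^2 - 4*l - 12) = (l + 2)*(l + 4)*(l^2 + l - 6) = (l - 2)*(l + 2)*(l + 4)*(l + 3)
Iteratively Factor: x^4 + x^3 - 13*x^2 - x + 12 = (x - 3)*(x^3 + 4*x^2 - x - 4) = (x - 3)*(x + 1)*(x^2 + 3*x - 4) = (x - 3)*(x + 1)*(x + 4)*(x - 1)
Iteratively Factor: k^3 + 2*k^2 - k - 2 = (k + 2)*(k^2 - 1) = (k + 1)*(k + 2)*(k - 1)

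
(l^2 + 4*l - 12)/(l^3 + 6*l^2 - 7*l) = (l^2 + 4*l - 12)/(l*(l^2 + 6*l - 7))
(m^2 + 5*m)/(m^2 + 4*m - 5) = m/(m - 1)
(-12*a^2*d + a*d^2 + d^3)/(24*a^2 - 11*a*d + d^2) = d*(-4*a - d)/(8*a - d)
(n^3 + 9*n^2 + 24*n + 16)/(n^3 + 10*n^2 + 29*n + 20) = (n + 4)/(n + 5)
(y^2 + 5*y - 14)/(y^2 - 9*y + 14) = (y + 7)/(y - 7)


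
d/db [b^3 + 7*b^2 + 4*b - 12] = 3*b^2 + 14*b + 4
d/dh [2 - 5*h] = -5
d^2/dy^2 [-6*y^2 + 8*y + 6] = -12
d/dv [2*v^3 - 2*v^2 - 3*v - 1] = 6*v^2 - 4*v - 3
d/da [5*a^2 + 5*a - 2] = 10*a + 5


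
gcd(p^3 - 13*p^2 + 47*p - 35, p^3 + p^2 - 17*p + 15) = p - 1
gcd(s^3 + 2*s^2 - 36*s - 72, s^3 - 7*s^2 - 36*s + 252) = s^2 - 36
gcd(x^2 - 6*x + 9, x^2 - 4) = 1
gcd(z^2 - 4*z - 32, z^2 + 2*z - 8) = z + 4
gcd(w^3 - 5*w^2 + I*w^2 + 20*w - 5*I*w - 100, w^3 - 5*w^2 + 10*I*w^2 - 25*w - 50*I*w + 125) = w^2 + w*(-5 + 5*I) - 25*I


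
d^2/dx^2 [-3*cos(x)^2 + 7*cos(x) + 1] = -7*cos(x) + 6*cos(2*x)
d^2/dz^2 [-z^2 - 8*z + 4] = -2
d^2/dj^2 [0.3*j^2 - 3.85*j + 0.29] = 0.600000000000000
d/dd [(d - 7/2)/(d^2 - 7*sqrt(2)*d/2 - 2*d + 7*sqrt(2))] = (4*d^2 - 14*sqrt(2)*d - 8*d + (2*d - 7)*(-4*d + 4 + 7*sqrt(2)) + 28*sqrt(2))/(2*d^2 - 7*sqrt(2)*d - 4*d + 14*sqrt(2))^2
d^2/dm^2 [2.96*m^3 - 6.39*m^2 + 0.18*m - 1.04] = 17.76*m - 12.78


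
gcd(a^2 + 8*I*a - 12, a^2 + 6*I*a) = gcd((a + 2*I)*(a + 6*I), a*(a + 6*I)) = a + 6*I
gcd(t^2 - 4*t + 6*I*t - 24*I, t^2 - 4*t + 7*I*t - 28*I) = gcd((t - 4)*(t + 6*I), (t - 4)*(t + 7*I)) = t - 4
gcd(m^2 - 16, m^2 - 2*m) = 1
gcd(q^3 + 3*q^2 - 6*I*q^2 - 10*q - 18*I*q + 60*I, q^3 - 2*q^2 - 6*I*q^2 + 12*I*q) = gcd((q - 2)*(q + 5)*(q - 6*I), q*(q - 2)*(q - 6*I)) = q^2 + q*(-2 - 6*I) + 12*I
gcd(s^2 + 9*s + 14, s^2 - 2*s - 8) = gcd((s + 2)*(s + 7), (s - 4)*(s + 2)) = s + 2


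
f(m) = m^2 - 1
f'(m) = 2*m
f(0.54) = -0.71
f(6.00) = 35.00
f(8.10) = 64.61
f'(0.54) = 1.08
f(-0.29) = -0.92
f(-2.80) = 6.84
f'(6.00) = 12.00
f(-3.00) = 8.00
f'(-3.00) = -6.00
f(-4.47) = 18.98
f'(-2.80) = -5.60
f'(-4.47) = -8.94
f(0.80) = -0.36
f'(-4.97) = -9.94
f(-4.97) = 23.70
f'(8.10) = 16.20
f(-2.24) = 4.02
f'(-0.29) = -0.58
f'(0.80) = 1.60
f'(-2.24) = -4.48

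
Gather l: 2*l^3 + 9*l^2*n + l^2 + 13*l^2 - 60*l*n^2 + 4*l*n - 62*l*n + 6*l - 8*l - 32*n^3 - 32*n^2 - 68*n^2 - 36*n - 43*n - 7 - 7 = 2*l^3 + l^2*(9*n + 14) + l*(-60*n^2 - 58*n - 2) - 32*n^3 - 100*n^2 - 79*n - 14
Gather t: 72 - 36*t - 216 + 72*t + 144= 36*t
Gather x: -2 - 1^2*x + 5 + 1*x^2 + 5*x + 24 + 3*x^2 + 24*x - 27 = 4*x^2 + 28*x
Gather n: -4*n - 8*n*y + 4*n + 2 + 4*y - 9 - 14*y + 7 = -8*n*y - 10*y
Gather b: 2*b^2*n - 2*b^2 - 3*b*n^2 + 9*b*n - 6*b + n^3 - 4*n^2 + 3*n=b^2*(2*n - 2) + b*(-3*n^2 + 9*n - 6) + n^3 - 4*n^2 + 3*n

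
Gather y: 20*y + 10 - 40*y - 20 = -20*y - 10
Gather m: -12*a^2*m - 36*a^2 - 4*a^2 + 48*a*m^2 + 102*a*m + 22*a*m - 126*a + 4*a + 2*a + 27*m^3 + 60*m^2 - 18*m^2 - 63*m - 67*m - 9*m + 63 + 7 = -40*a^2 - 120*a + 27*m^3 + m^2*(48*a + 42) + m*(-12*a^2 + 124*a - 139) + 70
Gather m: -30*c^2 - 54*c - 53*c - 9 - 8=-30*c^2 - 107*c - 17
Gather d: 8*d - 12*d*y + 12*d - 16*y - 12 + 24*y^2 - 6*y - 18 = d*(20 - 12*y) + 24*y^2 - 22*y - 30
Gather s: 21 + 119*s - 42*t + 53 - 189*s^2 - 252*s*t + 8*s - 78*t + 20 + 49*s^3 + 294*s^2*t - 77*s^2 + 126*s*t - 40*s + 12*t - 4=49*s^3 + s^2*(294*t - 266) + s*(87 - 126*t) - 108*t + 90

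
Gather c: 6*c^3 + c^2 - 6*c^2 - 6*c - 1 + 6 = 6*c^3 - 5*c^2 - 6*c + 5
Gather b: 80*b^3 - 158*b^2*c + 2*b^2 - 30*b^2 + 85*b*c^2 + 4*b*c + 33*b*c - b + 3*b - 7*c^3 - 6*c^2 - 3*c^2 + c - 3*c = 80*b^3 + b^2*(-158*c - 28) + b*(85*c^2 + 37*c + 2) - 7*c^3 - 9*c^2 - 2*c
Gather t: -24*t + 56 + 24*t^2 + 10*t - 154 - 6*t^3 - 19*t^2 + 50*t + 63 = -6*t^3 + 5*t^2 + 36*t - 35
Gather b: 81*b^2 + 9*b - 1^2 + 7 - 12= 81*b^2 + 9*b - 6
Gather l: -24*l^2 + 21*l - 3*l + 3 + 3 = -24*l^2 + 18*l + 6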